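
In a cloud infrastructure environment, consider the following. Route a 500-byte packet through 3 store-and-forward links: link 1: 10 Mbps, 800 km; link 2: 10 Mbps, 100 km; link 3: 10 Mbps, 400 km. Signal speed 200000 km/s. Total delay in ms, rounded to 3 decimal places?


Packet = 500 bytes = 4000 bits. Store-and-forward: sum (t_trans + t_prop) per link.
Link 1: t_trans = 4000/(10*10^6) s = 0.4000 ms; t_prop = 800/200000 s = 4.0000 ms; subtotal = 4.4000 ms
Link 2: t_trans = 4000/(10*10^6) s = 0.4000 ms; t_prop = 100/200000 s = 0.5000 ms; subtotal = 0.9000 ms
Link 3: t_trans = 4000/(10*10^6) s = 0.4000 ms; t_prop = 400/200000 s = 2.0000 ms; subtotal = 2.4000 ms
End-to-end = 4.4000 + 0.9000 + 2.4000 = 7.7000 ms -> 7.700 ms (3 dp)

7.700


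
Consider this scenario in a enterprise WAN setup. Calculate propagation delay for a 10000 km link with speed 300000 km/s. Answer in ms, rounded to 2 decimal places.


Given: distance = 10000 km, speed = 300000 km/s
Delay = distance / speed = 10000 / 300000 seconds
Delay in ms = 10000 * 1000 / 300000
Delay = 33.3333 ms
Rounded to 2 dp = 33.33 ms

33.33


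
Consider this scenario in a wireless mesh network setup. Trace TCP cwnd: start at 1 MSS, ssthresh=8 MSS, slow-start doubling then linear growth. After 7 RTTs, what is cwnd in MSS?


RTT 0: cwnd = 1 MSS (initial)
RTT 1: cwnd = 2 MSS (slow start, doubled)
RTT 2: cwnd = 4 MSS (slow start, doubled)
RTT 3: cwnd = 8 MSS (slow start, doubled)
RTT 4: cwnd = 9 MSS (congestion avoidance, +1)
RTT 5: cwnd = 10 MSS (congestion avoidance, +1)
RTT 6: cwnd = 11 MSS (congestion avoidance, +1)
RTT 7: cwnd = 12 MSS (congestion avoidance, +1)

12


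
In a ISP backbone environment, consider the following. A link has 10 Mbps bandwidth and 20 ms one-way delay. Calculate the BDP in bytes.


Given: bandwidth = 10 Mbps, delay = 20 ms
BDP in bits = 10 * 10^6 * 20 / 1000
BDP in bits = 200000
BDP in bytes = 200000 / 8 = 25000

25000


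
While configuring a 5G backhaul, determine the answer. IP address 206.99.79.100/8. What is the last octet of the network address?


Given: IP = 206.99.79.100, prefix = /8
Subnet mask = 255.0.0.0
Last octet of IP: 100
Last octet of mask: 0
Network last octet = 100 AND 0 = 0

0


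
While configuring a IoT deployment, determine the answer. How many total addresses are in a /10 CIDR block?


Given: CIDR prefix /10
Host bits = 32 - 10 = 22
Total addresses = 2^22 = 4194304

4194304


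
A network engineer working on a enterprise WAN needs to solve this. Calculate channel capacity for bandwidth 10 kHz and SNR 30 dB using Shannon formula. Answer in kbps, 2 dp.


Given: B = 10 kHz, SNR = 30 dB
SNR linear = 10^(30/10) = 1000
1 + SNR = 1001
log2(1001) = 9.9672262588
C = 10 * 1000 * 9.9672262588 = 99672.2626 bps
C = 99.672263 kbps -> 99.67 kbps (2 dp)

99.67


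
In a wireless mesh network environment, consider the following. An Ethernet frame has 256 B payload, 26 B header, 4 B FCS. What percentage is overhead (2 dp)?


Given: payload = 256 B, header = 26 B, trailer = 4 B
Overhead bytes = header + trailer = 26 + 4 = 30
Total frame = payload + overhead = 256 + 30 = 286
Overhead % = 30 / 286 * 100 = 10.4895% -> 10.49% (2 dp)

10.49


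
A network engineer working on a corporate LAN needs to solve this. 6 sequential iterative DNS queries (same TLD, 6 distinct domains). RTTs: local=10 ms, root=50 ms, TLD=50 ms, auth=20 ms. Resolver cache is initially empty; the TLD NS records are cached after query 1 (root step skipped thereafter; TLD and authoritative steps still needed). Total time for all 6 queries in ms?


Lookup 1 (cold cache): local + root + TLD + auth = 10 + 50 + 50 + 20 = 130 ms
Lookups 2..6 (TLD NS cached -> skip root; new domain -> still ask TLD and auth): local + TLD + auth = 10 + 50 + 20 = 80 ms each
Remaining 5 lookups: 5 * 80 = 400 ms
Total = 130 + 400 = 530 ms

530


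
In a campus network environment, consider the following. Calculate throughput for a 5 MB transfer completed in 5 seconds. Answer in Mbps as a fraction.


Given: file = 5 MB, time = 5 s
File in Mb = 5 * 8 = 40 Mb
Throughput = 40 / 5 Mbps
Throughput = 8 Mbps

8


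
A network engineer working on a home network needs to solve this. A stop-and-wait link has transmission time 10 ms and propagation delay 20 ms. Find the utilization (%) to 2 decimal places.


Given: Ttrans = 10 ms, Tprop = 20 ms
RTT = 2 * Tprop = 2 * 20 = 40 ms
U = Ttrans / (Ttrans + RTT)
U = 10 / (10 + 40)
U = 10 / 50 = 0.2
U% = 20.00%

20.00


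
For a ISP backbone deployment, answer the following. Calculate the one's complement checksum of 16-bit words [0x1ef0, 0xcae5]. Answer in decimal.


Given words: [0x1ef0, 0xcae5]
Step 1: Sum all words
Raw sum = 7920 + 51941 = 59861
One's complement = ~59861 & 0xFFFF = 5674

5674


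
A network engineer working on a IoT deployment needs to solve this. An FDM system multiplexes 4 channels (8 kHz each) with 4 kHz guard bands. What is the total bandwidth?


Given: 4 channels, 8 kHz each, guard = 4 kHz
Channel bandwidth = 4 * 8 = 32 kHz
Guard bands = 3 gaps * 4 kHz = 12 kHz
Total = 32 + 12 = 44 kHz

44


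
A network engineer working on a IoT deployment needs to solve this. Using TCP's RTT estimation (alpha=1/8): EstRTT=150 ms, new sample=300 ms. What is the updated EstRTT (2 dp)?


Given: EstRTT = 150 ms, SampleRTT = 300 ms, alpha = 1/8
New EstRTT = (1 - alpha) * EstRTT + alpha * SampleRTT
(7/8) * 150 = 131.25
(1/8) * 300 = 37.5
New EstRTT = 131.25 + 37.5 = 168.75 ms -> 168.75 ms (2 dp)

168.75


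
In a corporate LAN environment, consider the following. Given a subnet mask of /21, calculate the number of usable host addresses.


Given: subnet mask /21
Host bits = 32 - 21 = 11
Total addresses = 2^11 = 2048
Usable hosts = 2048 - 2 (network + broadcast) = 2046

2046


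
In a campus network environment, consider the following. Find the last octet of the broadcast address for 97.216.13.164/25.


Given: IP = 97.216.13.164, prefix = /25
Host bits = 32 - 25 = 7
Network last octet = 164 AND mask = 128
Host part size = 2^7 - 1 = 127
Broadcast last octet = 128 OR 127 = 255

255


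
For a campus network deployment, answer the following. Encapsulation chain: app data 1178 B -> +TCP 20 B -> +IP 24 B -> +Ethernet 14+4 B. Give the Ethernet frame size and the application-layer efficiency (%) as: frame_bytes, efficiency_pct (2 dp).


TCP segment = 1178 + 20 = 1198 B
IP packet = 1198 + 24 = 1222 B
Ethernet frame = 1222 + 14 + 4 = 1240 B
Efficiency = app / frame = 1178 / 1240 = 0.950000 = 95.0000% -> 95.00% (2 dp)

1240, 95.00


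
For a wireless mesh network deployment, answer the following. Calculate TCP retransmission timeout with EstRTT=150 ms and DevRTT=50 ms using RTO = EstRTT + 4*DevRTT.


Given: EstRTT = 150 ms, DevRTT = 50 ms
Timeout = EstRTT + 4 * DevRTT
4 * DevRTT = 4 * 50 = 200
Timeout = 150 + 200 = 350 ms

350


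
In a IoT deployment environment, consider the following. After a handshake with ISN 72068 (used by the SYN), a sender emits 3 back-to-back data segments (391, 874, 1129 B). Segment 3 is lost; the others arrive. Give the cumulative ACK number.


SYN uses sequence number 72068; first data byte = ISN + 1 = 72069.
Segment 1: SEQ = 72069, len = 391 B, covers [72069, 72459]
Segment 2: SEQ = 72460, len = 874 B, covers [72460, 73333]
Segment 3: SEQ = 73334, len = 1129 B, covers [73334, 74462] [LOST]
In-order data received: bytes [72069, 73333] (segments 1..2).
Segment 3 missing -> gap begins at byte 73334.
Cumulative ACK = next expected in-order byte = 72069 + 391 + 874 = 73334

73334


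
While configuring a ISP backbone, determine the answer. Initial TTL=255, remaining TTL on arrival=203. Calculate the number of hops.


Given: initial TTL = 255, received TTL = 203
Hops = initial TTL - received TTL
Hops = 255 - 203 = 52

52


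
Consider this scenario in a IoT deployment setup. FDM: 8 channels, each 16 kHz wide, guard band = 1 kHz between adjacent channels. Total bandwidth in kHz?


Given: 8 channels, 16 kHz each, guard = 1 kHz
Channel bandwidth = 8 * 16 = 128 kHz
Guard bands = 7 gaps * 1 kHz = 7 kHz
Total = 128 + 7 = 135 kHz

135


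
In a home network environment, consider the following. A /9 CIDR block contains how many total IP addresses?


Given: CIDR prefix /9
Host bits = 32 - 9 = 23
Total addresses = 2^23 = 8388608

8388608


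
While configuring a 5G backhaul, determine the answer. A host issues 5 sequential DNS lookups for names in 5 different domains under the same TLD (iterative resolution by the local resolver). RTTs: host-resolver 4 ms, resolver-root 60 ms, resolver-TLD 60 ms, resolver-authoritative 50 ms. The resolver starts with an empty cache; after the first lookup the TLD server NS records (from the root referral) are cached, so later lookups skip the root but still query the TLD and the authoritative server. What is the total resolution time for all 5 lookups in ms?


Lookup 1 (cold cache): local + root + TLD + auth = 4 + 60 + 60 + 50 = 174 ms
Lookups 2..5 (TLD NS cached -> skip root; new domain -> still ask TLD and auth): local + TLD + auth = 4 + 60 + 50 = 114 ms each
Remaining 4 lookups: 4 * 114 = 456 ms
Total = 174 + 456 = 630 ms

630


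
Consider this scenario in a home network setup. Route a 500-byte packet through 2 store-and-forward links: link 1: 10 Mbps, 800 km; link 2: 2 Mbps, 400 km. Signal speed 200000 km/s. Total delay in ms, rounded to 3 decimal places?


Packet = 500 bytes = 4000 bits. Store-and-forward: sum (t_trans + t_prop) per link.
Link 1: t_trans = 4000/(10*10^6) s = 0.4000 ms; t_prop = 800/200000 s = 4.0000 ms; subtotal = 4.4000 ms
Link 2: t_trans = 4000/(2*10^6) s = 2.0000 ms; t_prop = 400/200000 s = 2.0000 ms; subtotal = 4.0000 ms
End-to-end = 4.4000 + 4.0000 = 8.4000 ms -> 8.400 ms (3 dp)

8.400


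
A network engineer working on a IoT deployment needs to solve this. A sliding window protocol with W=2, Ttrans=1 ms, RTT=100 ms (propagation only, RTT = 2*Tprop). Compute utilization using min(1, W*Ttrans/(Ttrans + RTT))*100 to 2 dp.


Given: W = 2, Ttrans = 1 ms, RTT = 100 ms (= 2 * Tprop, Tprop = 50 ms)
Cycle time = Ttrans + RTT = 1 + 100 = 101 ms (first packet sent until its ACK returns)
W * Ttrans = 2 * 1 = 2 ms of sending per cycle
W * Ttrans / (Ttrans + RTT) = 2 / 101 = 0.019802
U = min(1, 0.019802) = 0.019802
U% = 1.98%

1.98


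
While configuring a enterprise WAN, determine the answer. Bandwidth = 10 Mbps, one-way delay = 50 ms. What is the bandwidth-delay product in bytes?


Given: bandwidth = 10 Mbps, delay = 50 ms
BDP in bits = 10 * 10^6 * 50 / 1000
BDP in bits = 500000
BDP in bytes = 500000 / 8 = 62500

62500


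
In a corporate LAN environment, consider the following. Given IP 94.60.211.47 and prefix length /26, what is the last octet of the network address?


Given: IP = 94.60.211.47, prefix = /26
Subnet mask = 255.255.255.192
Last octet of IP: 47
Last octet of mask: 192
Network last octet = 47 AND 192 = 0

0


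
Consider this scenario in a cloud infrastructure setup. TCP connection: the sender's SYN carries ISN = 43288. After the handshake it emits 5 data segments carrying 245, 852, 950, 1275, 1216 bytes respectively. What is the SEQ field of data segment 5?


The SYN occupies sequence number ISN = 43288, so the first data byte is ISN + 1 = 43289.
SEQ of data segment i = (ISN + 1) + sum of payload sizes of segments 1..i-1.
Segment 1: SEQ = 43289, payload = 245 bytes
Segment 2: SEQ = 43534, payload = 852 bytes
Segment 3: SEQ = 44386, payload = 950 bytes
Segment 4: SEQ = 45336, payload = 1275 bytes
Segment 5: SEQ = 46611, payload = 1216 bytes
SEQ of segment 5 = 43289 + 245 + 852 + 950 + 1275 = 46611

46611


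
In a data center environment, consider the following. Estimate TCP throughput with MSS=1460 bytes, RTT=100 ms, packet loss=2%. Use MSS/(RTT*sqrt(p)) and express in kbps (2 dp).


Given: MSS = 1460 bytes, RTT = 100 ms, loss = 2%
RTT in seconds = 100 / 1000 = 0.1
Loss rate = 2% = 0.02
sqrt(loss) = sqrt(0.02) = 0.141421356237
Throughput (bytes/s) = 1460 / (0.1 * 0.141421356237) = 103237.5901
Throughput (kbps) = 103237.5901 * 8 / 1000 = 825.900720 -> 825.90 kbps (2 dp)

825.90


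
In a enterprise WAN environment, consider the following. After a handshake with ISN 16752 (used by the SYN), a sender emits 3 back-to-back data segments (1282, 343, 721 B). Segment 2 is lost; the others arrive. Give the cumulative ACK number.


SYN uses sequence number 16752; first data byte = ISN + 1 = 16753.
Segment 1: SEQ = 16753, len = 1282 B, covers [16753, 18034]
Segment 2: SEQ = 18035, len = 343 B, covers [18035, 18377] [LOST]
Segment 3: SEQ = 18378, len = 721 B, covers [18378, 19098]
In-order data received: bytes [16753, 18034] (segments 1..1).
Segment 2 missing -> gap begins at byte 18035; later segments buffered out of order.
Cumulative ACK = next expected in-order byte = 16753 + 1282 = 18035

18035


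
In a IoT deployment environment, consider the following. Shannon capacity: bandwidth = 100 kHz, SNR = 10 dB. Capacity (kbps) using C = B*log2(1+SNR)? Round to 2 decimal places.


Given: B = 100 kHz, SNR = 10 dB
SNR linear = 10^(10/10) = 10
1 + SNR = 11
log2(11) = 3.4594316186
C = 100 * 1000 * 3.4594316186 = 345943.1619 bps
C = 345.943162 kbps -> 345.94 kbps (2 dp)

345.94


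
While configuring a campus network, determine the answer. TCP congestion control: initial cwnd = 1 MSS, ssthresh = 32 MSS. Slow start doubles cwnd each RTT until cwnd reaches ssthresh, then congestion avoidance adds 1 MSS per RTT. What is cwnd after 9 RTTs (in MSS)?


RTT 0: cwnd = 1 MSS (initial)
RTT 1: cwnd = 2 MSS (slow start, doubled)
RTT 2: cwnd = 4 MSS (slow start, doubled)
RTT 3: cwnd = 8 MSS (slow start, doubled)
RTT 4: cwnd = 16 MSS (slow start, doubled)
RTT 5: cwnd = 32 MSS (slow start, doubled)
RTT 6: cwnd = 33 MSS (congestion avoidance, +1)
RTT 7: cwnd = 34 MSS (congestion avoidance, +1)
RTT 8: cwnd = 35 MSS (congestion avoidance, +1)
RTT 9: cwnd = 36 MSS (congestion avoidance, +1)

36


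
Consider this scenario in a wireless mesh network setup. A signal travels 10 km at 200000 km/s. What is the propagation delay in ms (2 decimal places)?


Given: distance = 10 km, speed = 200000 km/s
Delay = distance / speed = 10 / 200000 seconds
Delay in ms = 10 * 1000 / 200000
Delay = 0.0500 ms
Rounded to 2 dp = 0.05 ms

0.05


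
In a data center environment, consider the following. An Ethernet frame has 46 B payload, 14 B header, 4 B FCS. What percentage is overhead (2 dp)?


Given: payload = 46 B, header = 14 B, trailer = 4 B
Overhead bytes = header + trailer = 14 + 4 = 18
Total frame = payload + overhead = 46 + 18 = 64
Overhead % = 18 / 64 * 100 = 28.1250% -> 28.13% (2 dp)

28.13


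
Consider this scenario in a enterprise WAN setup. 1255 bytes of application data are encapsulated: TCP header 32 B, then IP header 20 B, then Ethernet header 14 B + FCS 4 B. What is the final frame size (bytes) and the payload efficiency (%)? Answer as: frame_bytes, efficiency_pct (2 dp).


TCP segment = 1255 + 32 = 1287 B
IP packet = 1287 + 20 = 1307 B
Ethernet frame = 1307 + 14 + 4 = 1325 B
Efficiency = app / frame = 1255 / 1325 = 0.947170 = 94.7170% -> 94.72% (2 dp)

1325, 94.72


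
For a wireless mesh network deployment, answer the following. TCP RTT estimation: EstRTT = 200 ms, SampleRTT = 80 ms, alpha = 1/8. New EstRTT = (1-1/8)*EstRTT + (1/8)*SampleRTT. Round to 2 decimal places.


Given: EstRTT = 200 ms, SampleRTT = 80 ms, alpha = 1/8
New EstRTT = (1 - alpha) * EstRTT + alpha * SampleRTT
(7/8) * 200 = 175
(1/8) * 80 = 10
New EstRTT = 175 + 10 = 185 ms -> 185.00 ms (2 dp)

185.00


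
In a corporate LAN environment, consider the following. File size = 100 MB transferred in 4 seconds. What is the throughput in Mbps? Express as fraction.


Given: file = 100 MB, time = 4 s
File in Mb = 100 * 8 = 800 Mb
Throughput = 800 / 4 Mbps
Throughput = 200 Mbps

200


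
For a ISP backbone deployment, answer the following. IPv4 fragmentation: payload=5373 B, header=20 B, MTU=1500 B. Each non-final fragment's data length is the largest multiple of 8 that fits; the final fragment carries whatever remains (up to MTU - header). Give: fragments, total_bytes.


Max data per non-final fragment = floor((MTU - header)/8)*8 = floor((1500 - 20)/8)*8 = floor(1480/8)*8 = 1480 B
Final fragment needs no 8-byte alignment: it can carry up to MTU - header = 1480 B
Non-final fragments needed = ceil((payload - 1480) / 1480) = ceil(3893/1480) = ceil(2.6304) = 3
Number of fragments = 3 + 1 = 4
Fragment sizes (data): 3 * 1480 B + 933 B (last, 933 <= 1480 OK)
Total bytes sent = payload + n_frags * header = 5373 + 4*20 = 5373 + 80 = 5453 B

4, 5453


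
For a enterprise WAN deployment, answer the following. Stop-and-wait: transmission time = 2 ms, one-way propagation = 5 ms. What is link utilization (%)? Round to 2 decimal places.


Given: Ttrans = 2 ms, Tprop = 5 ms
RTT = 2 * Tprop = 2 * 5 = 10 ms
U = Ttrans / (Ttrans + RTT)
U = 2 / (2 + 10)
U = 2 / 12 = 0.166667
U% = 16.67%

16.67


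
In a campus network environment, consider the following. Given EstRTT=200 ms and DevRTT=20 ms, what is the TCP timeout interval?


Given: EstRTT = 200 ms, DevRTT = 20 ms
Timeout = EstRTT + 4 * DevRTT
4 * DevRTT = 4 * 20 = 80
Timeout = 200 + 80 = 280 ms

280


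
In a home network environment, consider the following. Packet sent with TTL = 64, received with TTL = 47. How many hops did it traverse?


Given: initial TTL = 64, received TTL = 47
Hops = initial TTL - received TTL
Hops = 64 - 47 = 17

17


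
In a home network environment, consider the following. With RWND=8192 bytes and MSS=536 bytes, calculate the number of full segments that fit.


Given: RWND = 8192 bytes, MSS = 536 bytes
Full segments = floor(RWND / MSS)
Full segments = floor(8192 / 536)
Full segments = floor(15.2836) = 15

15


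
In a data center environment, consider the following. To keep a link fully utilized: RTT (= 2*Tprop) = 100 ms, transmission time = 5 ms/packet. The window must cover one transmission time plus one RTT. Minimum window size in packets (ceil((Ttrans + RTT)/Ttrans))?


Given: Ttrans = 5 ms, RTT = 100 ms (= 2 * Tprop, Tprop = 50 ms)
Time until first ACK returns = Ttrans + RTT = 5 + 100 = 105 ms
Need W * Ttrans >= Ttrans + RTT  ->  W >= (Ttrans + RTT) / Ttrans
(Ttrans + RTT) / Ttrans = 105 / 5 = 21
W_min = ceil(21) = 21

21


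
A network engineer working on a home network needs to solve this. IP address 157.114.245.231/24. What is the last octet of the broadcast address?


Given: IP = 157.114.245.231, prefix = /24
Host bits = 32 - 24 = 8
Network last octet = 231 AND mask = 0
Host part size = 2^8 - 1 = 255
Broadcast last octet = 0 OR 255 = 255

255


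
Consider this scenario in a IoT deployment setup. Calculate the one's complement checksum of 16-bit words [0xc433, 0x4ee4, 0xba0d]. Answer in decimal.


Given words: [0xc433, 0x4ee4, 0xba0d]
Step 1: Sum all words
Raw sum = 50227 + 20196 + 47629 = 118052
Step 2: Fold carry: (52516 + 1) = 52517
One's complement = ~52517 & 0xFFFF = 13018

13018


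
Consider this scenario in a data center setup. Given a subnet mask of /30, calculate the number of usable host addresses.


Given: subnet mask /30
Host bits = 32 - 30 = 2
Total addresses = 2^2 = 4
Usable hosts = 4 - 2 (network + broadcast) = 2

2


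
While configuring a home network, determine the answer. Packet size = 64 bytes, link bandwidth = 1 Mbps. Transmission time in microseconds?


Given: packet = 64 bytes, bandwidth = 1 Mbps
Packet in bits = 64 * 8 = 512 bits
Bandwidth = 1 * 10^6 = 1000000 bps
Time = 512 / 1000000 seconds
Time in us = 512 * 10^6 / 1000000 = 512

512


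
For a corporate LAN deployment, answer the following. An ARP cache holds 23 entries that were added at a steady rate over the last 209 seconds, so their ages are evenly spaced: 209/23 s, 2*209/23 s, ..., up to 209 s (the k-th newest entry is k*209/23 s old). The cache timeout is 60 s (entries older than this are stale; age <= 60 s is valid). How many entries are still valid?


Ages are k * 209/23 s for k = 1..23 (spacing = 9.0870 s).
Entry k is valid iff k * 209/23 <= 60 iff k <= 23 * 60 / 209 = 6.6029
n_valid = floor(6.6029) = 6
(n_stale = 23 - 6 = 17)

6


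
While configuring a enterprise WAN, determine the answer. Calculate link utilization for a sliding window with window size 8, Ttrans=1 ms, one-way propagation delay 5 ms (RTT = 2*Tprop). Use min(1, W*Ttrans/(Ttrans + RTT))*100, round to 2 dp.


Given: W = 8, Ttrans = 1 ms, RTT = 10 ms (= 2 * Tprop, Tprop = 5 ms)
Cycle time = Ttrans + RTT = 1 + 10 = 11 ms (first packet sent until its ACK returns)
W * Ttrans = 8 * 1 = 8 ms of sending per cycle
W * Ttrans / (Ttrans + RTT) = 8 / 11 = 0.727273
U = min(1, 0.727273) = 0.727273
U% = 72.73%

72.73


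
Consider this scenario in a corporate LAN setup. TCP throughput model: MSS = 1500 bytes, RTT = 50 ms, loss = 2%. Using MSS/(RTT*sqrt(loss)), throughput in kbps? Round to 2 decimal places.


Given: MSS = 1500 bytes, RTT = 50 ms, loss = 2%
RTT in seconds = 50 / 1000 = 0.05
Loss rate = 2% = 0.02
sqrt(loss) = sqrt(0.02) = 0.141421356237
Throughput (bytes/s) = 1500 / (0.05 * 0.141421356237) = 212132.0344
Throughput (kbps) = 212132.0344 * 8 / 1000 = 1697.056275 -> 1697.06 kbps (2 dp)

1697.06


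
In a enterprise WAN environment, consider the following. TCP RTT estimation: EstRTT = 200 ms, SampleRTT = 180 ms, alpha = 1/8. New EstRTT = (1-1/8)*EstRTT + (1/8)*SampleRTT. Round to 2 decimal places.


Given: EstRTT = 200 ms, SampleRTT = 180 ms, alpha = 1/8
New EstRTT = (1 - alpha) * EstRTT + alpha * SampleRTT
(7/8) * 200 = 175
(1/8) * 180 = 22.5
New EstRTT = 175 + 22.5 = 197.5 ms -> 197.50 ms (2 dp)

197.50


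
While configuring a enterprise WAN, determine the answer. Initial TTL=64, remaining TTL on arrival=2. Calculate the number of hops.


Given: initial TTL = 64, received TTL = 2
Hops = initial TTL - received TTL
Hops = 64 - 2 = 62

62


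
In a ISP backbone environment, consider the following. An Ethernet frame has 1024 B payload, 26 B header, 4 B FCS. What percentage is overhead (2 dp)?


Given: payload = 1024 B, header = 26 B, trailer = 4 B
Overhead bytes = header + trailer = 26 + 4 = 30
Total frame = payload + overhead = 1024 + 30 = 1054
Overhead % = 30 / 1054 * 100 = 2.8463% -> 2.85% (2 dp)

2.85


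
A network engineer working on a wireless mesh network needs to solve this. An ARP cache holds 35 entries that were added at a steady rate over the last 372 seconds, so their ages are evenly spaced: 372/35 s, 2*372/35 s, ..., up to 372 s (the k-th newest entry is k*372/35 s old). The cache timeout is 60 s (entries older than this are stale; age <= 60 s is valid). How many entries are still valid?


Ages are k * 372/35 s for k = 1..35 (spacing = 10.6286 s).
Entry k is valid iff k * 372/35 <= 60 iff k <= 35 * 60 / 372 = 5.6452
n_valid = floor(5.6452) = 5
(n_stale = 35 - 5 = 30)

5


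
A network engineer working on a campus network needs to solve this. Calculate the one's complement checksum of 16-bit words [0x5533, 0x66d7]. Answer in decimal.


Given words: [0x5533, 0x66d7]
Step 1: Sum all words
Raw sum = 21811 + 26327 = 48138
One's complement = ~48138 & 0xFFFF = 17397

17397


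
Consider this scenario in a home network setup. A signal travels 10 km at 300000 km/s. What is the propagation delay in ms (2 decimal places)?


Given: distance = 10 km, speed = 300000 km/s
Delay = distance / speed = 10 / 300000 seconds
Delay in ms = 10 * 1000 / 300000
Delay = 0.0333 ms
Rounded to 2 dp = 0.03 ms

0.03


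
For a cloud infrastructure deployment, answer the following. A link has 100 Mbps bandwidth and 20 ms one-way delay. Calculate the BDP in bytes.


Given: bandwidth = 100 Mbps, delay = 20 ms
BDP in bits = 100 * 10^6 * 20 / 1000
BDP in bits = 2000000
BDP in bytes = 2000000 / 8 = 250000

250000


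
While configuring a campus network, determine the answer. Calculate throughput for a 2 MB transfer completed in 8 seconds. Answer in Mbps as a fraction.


Given: file = 2 MB, time = 8 s
File in Mb = 2 * 8 = 16 Mb
Throughput = 16 / 8 Mbps
Throughput = 2 Mbps

2


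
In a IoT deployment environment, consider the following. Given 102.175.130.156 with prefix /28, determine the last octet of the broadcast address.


Given: IP = 102.175.130.156, prefix = /28
Host bits = 32 - 28 = 4
Network last octet = 156 AND mask = 144
Host part size = 2^4 - 1 = 15
Broadcast last octet = 144 OR 15 = 159

159


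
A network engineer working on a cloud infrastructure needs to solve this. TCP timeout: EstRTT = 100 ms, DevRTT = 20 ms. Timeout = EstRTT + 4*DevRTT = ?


Given: EstRTT = 100 ms, DevRTT = 20 ms
Timeout = EstRTT + 4 * DevRTT
4 * DevRTT = 4 * 20 = 80
Timeout = 100 + 80 = 180 ms

180


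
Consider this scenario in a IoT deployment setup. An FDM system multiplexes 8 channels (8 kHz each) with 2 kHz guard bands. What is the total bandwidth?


Given: 8 channels, 8 kHz each, guard = 2 kHz
Channel bandwidth = 8 * 8 = 64 kHz
Guard bands = 7 gaps * 2 kHz = 14 kHz
Total = 64 + 14 = 78 kHz

78


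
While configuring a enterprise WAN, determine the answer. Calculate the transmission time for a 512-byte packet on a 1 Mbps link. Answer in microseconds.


Given: packet = 512 bytes, bandwidth = 1 Mbps
Packet in bits = 512 * 8 = 4096 bits
Bandwidth = 1 * 10^6 = 1000000 bps
Time = 4096 / 1000000 seconds
Time in us = 4096 * 10^6 / 1000000 = 4096

4096


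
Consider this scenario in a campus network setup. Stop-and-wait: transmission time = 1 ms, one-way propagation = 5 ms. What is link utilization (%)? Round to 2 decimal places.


Given: Ttrans = 1 ms, Tprop = 5 ms
RTT = 2 * Tprop = 2 * 5 = 10 ms
U = Ttrans / (Ttrans + RTT)
U = 1 / (1 + 10)
U = 1 / 11 = 0.090909
U% = 9.09%

9.09


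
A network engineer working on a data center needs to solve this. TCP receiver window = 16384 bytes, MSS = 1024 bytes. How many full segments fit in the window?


Given: RWND = 16384 bytes, MSS = 1024 bytes
Full segments = floor(RWND / MSS)
Full segments = floor(16384 / 1024)
Full segments = floor(16.0) = 16

16


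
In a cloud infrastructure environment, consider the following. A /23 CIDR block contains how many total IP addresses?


Given: CIDR prefix /23
Host bits = 32 - 23 = 9
Total addresses = 2^9 = 512

512


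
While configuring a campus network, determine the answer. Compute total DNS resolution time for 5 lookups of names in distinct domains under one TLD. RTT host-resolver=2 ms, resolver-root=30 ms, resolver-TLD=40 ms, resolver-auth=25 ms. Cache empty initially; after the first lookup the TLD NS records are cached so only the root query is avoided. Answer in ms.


Lookup 1 (cold cache): local + root + TLD + auth = 2 + 30 + 40 + 25 = 97 ms
Lookups 2..5 (TLD NS cached -> skip root; new domain -> still ask TLD and auth): local + TLD + auth = 2 + 40 + 25 = 67 ms each
Remaining 4 lookups: 4 * 67 = 268 ms
Total = 97 + 268 = 365 ms

365


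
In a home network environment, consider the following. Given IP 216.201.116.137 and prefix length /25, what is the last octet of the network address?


Given: IP = 216.201.116.137, prefix = /25
Subnet mask = 255.255.255.128
Last octet of IP: 137
Last octet of mask: 128
Network last octet = 137 AND 128 = 128

128


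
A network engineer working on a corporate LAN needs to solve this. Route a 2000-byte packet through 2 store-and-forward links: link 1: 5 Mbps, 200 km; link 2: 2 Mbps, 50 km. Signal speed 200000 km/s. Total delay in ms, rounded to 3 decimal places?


Packet = 2000 bytes = 16000 bits. Store-and-forward: sum (t_trans + t_prop) per link.
Link 1: t_trans = 16000/(5*10^6) s = 3.2000 ms; t_prop = 200/200000 s = 1.0000 ms; subtotal = 4.2000 ms
Link 2: t_trans = 16000/(2*10^6) s = 8.0000 ms; t_prop = 50/200000 s = 0.2500 ms; subtotal = 8.2500 ms
End-to-end = 4.2000 + 8.2500 = 12.4500 ms -> 12.450 ms (3 dp)

12.450


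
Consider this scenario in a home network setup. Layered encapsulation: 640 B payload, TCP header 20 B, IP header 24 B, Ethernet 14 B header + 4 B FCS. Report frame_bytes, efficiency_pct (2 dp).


TCP segment = 640 + 20 = 660 B
IP packet = 660 + 24 = 684 B
Ethernet frame = 684 + 14 + 4 = 702 B
Efficiency = app / frame = 640 / 702 = 0.911681 = 91.1681% -> 91.17% (2 dp)

702, 91.17


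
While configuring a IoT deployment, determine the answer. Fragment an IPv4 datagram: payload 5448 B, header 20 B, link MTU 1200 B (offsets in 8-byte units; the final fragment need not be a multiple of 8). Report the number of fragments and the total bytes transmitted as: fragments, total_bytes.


Max data per non-final fragment = floor((MTU - header)/8)*8 = floor((1200 - 20)/8)*8 = floor(1180/8)*8 = 1176 B
Final fragment needs no 8-byte alignment: it can carry up to MTU - header = 1180 B
Non-final fragments needed = ceil((payload - 1180) / 1176) = ceil(4268/1176) = ceil(3.6293) = 4
Number of fragments = 4 + 1 = 5
Fragment sizes (data): 4 * 1176 B + 744 B (last, 744 <= 1180 OK)
Total bytes sent = payload + n_frags * header = 5448 + 5*20 = 5448 + 100 = 5548 B

5, 5548


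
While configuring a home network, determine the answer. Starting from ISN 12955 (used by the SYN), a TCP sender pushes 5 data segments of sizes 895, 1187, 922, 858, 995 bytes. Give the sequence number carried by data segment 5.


The SYN occupies sequence number ISN = 12955, so the first data byte is ISN + 1 = 12956.
SEQ of data segment i = (ISN + 1) + sum of payload sizes of segments 1..i-1.
Segment 1: SEQ = 12956, payload = 895 bytes
Segment 2: SEQ = 13851, payload = 1187 bytes
Segment 3: SEQ = 15038, payload = 922 bytes
Segment 4: SEQ = 15960, payload = 858 bytes
Segment 5: SEQ = 16818, payload = 995 bytes
SEQ of segment 5 = 12956 + 895 + 1187 + 922 + 858 = 16818

16818


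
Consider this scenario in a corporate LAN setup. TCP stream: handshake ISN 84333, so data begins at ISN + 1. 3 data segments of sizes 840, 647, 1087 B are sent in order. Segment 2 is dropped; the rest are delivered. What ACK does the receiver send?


SYN uses sequence number 84333; first data byte = ISN + 1 = 84334.
Segment 1: SEQ = 84334, len = 840 B, covers [84334, 85173]
Segment 2: SEQ = 85174, len = 647 B, covers [85174, 85820] [LOST]
Segment 3: SEQ = 85821, len = 1087 B, covers [85821, 86907]
In-order data received: bytes [84334, 85173] (segments 1..1).
Segment 2 missing -> gap begins at byte 85174; later segments buffered out of order.
Cumulative ACK = next expected in-order byte = 84334 + 840 = 85174

85174


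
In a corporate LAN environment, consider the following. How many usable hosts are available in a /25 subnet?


Given: subnet mask /25
Host bits = 32 - 25 = 7
Total addresses = 2^7 = 128
Usable hosts = 128 - 2 (network + broadcast) = 126

126


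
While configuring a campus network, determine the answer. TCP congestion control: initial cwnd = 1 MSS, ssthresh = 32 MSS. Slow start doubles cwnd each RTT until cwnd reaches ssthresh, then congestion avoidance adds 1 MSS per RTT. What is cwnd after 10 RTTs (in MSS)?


RTT 0: cwnd = 1 MSS (initial)
RTT 1: cwnd = 2 MSS (slow start, doubled)
RTT 2: cwnd = 4 MSS (slow start, doubled)
RTT 3: cwnd = 8 MSS (slow start, doubled)
RTT 4: cwnd = 16 MSS (slow start, doubled)
RTT 5: cwnd = 32 MSS (slow start, doubled)
RTT 6: cwnd = 33 MSS (congestion avoidance, +1)
RTT 7: cwnd = 34 MSS (congestion avoidance, +1)
RTT 8: cwnd = 35 MSS (congestion avoidance, +1)
RTT 9: cwnd = 36 MSS (congestion avoidance, +1)
RTT 10: cwnd = 37 MSS (congestion avoidance, +1)

37


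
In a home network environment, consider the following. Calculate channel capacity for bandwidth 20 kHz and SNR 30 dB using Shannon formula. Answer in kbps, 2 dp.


Given: B = 20 kHz, SNR = 30 dB
SNR linear = 10^(30/10) = 1000
1 + SNR = 1001
log2(1001) = 9.9672262588
C = 20 * 1000 * 9.9672262588 = 199344.5252 bps
C = 199.344525 kbps -> 199.34 kbps (2 dp)

199.34


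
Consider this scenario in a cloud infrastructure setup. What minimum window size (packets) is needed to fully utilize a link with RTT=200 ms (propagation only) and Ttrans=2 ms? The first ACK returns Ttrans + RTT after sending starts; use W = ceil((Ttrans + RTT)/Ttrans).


Given: Ttrans = 2 ms, RTT = 200 ms (= 2 * Tprop, Tprop = 100 ms)
Time until first ACK returns = Ttrans + RTT = 2 + 200 = 202 ms
Need W * Ttrans >= Ttrans + RTT  ->  W >= (Ttrans + RTT) / Ttrans
(Ttrans + RTT) / Ttrans = 202 / 2 = 101
W_min = ceil(101) = 101

101


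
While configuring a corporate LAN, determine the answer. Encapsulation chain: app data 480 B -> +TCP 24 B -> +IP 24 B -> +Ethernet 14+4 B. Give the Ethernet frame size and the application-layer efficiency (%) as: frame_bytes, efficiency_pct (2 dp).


TCP segment = 480 + 24 = 504 B
IP packet = 504 + 24 = 528 B
Ethernet frame = 528 + 14 + 4 = 546 B
Efficiency = app / frame = 480 / 546 = 0.879121 = 87.9121% -> 87.91% (2 dp)

546, 87.91


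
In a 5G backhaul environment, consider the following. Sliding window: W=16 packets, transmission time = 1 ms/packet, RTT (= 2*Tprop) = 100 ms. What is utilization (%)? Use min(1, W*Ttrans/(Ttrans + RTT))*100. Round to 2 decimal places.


Given: W = 16, Ttrans = 1 ms, RTT = 100 ms (= 2 * Tprop, Tprop = 50 ms)
Cycle time = Ttrans + RTT = 1 + 100 = 101 ms (first packet sent until its ACK returns)
W * Ttrans = 16 * 1 = 16 ms of sending per cycle
W * Ttrans / (Ttrans + RTT) = 16 / 101 = 0.158416
U = min(1, 0.158416) = 0.158416
U% = 15.84%

15.84


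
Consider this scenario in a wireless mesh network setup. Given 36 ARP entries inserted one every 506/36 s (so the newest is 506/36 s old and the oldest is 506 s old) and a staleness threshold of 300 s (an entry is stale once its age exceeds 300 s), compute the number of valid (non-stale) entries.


Ages are k * 506/36 s for k = 1..36 (spacing = 14.0556 s).
Entry k is valid iff k * 506/36 <= 300 iff k <= 36 * 300 / 506 = 21.3439
n_valid = floor(21.3439) = 21
(n_stale = 36 - 21 = 15)

21


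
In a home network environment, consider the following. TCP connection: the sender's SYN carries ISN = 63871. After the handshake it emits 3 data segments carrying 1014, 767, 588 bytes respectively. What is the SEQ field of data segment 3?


The SYN occupies sequence number ISN = 63871, so the first data byte is ISN + 1 = 63872.
SEQ of data segment i = (ISN + 1) + sum of payload sizes of segments 1..i-1.
Segment 1: SEQ = 63872, payload = 1014 bytes
Segment 2: SEQ = 64886, payload = 767 bytes
Segment 3: SEQ = 65653, payload = 588 bytes
SEQ of segment 3 = 63872 + 1014 + 767 = 65653

65653


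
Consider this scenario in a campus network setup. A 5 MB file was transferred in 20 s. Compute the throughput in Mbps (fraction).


Given: file = 5 MB, time = 20 s
File in Mb = 5 * 8 = 40 Mb
Throughput = 40 / 20 Mbps
Throughput = 2 Mbps

2


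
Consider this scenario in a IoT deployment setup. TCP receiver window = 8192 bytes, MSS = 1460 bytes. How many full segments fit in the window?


Given: RWND = 8192 bytes, MSS = 1460 bytes
Full segments = floor(RWND / MSS)
Full segments = floor(8192 / 1460)
Full segments = floor(5.611) = 5

5


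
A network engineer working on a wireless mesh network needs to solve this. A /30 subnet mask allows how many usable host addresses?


Given: subnet mask /30
Host bits = 32 - 30 = 2
Total addresses = 2^2 = 4
Usable hosts = 4 - 2 (network + broadcast) = 2

2


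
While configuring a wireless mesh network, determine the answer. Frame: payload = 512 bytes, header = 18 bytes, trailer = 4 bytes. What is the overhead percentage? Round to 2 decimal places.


Given: payload = 512 B, header = 18 B, trailer = 4 B
Overhead bytes = header + trailer = 18 + 4 = 22
Total frame = payload + overhead = 512 + 22 = 534
Overhead % = 22 / 534 * 100 = 4.1199% -> 4.12% (2 dp)

4.12


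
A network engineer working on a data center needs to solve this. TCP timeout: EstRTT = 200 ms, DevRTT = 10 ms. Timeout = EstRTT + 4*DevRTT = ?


Given: EstRTT = 200 ms, DevRTT = 10 ms
Timeout = EstRTT + 4 * DevRTT
4 * DevRTT = 4 * 10 = 40
Timeout = 200 + 40 = 240 ms

240


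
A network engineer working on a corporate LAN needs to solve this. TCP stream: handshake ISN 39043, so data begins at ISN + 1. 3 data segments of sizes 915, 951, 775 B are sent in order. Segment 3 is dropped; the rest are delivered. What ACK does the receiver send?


SYN uses sequence number 39043; first data byte = ISN + 1 = 39044.
Segment 1: SEQ = 39044, len = 915 B, covers [39044, 39958]
Segment 2: SEQ = 39959, len = 951 B, covers [39959, 40909]
Segment 3: SEQ = 40910, len = 775 B, covers [40910, 41684] [LOST]
In-order data received: bytes [39044, 40909] (segments 1..2).
Segment 3 missing -> gap begins at byte 40910.
Cumulative ACK = next expected in-order byte = 39044 + 915 + 951 = 40910

40910


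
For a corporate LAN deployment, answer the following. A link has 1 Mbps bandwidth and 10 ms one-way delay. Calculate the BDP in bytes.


Given: bandwidth = 1 Mbps, delay = 10 ms
BDP in bits = 1 * 10^6 * 10 / 1000
BDP in bits = 10000
BDP in bytes = 10000 / 8 = 1250

1250


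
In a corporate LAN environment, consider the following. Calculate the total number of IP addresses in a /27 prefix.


Given: CIDR prefix /27
Host bits = 32 - 27 = 5
Total addresses = 2^5 = 32

32


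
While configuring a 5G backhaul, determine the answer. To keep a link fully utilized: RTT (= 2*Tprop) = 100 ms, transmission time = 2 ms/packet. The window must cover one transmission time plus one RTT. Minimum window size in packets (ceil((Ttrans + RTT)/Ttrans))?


Given: Ttrans = 2 ms, RTT = 100 ms (= 2 * Tprop, Tprop = 50 ms)
Time until first ACK returns = Ttrans + RTT = 2 + 100 = 102 ms
Need W * Ttrans >= Ttrans + RTT  ->  W >= (Ttrans + RTT) / Ttrans
(Ttrans + RTT) / Ttrans = 102 / 2 = 51
W_min = ceil(51) = 51

51


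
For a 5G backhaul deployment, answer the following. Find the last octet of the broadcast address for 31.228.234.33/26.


Given: IP = 31.228.234.33, prefix = /26
Host bits = 32 - 26 = 6
Network last octet = 33 AND mask = 0
Host part size = 2^6 - 1 = 63
Broadcast last octet = 0 OR 63 = 63

63


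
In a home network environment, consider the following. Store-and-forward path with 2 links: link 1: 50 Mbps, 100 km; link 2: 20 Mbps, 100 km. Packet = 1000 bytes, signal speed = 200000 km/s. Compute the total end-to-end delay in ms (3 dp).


Packet = 1000 bytes = 8000 bits. Store-and-forward: sum (t_trans + t_prop) per link.
Link 1: t_trans = 8000/(50*10^6) s = 0.1600 ms; t_prop = 100/200000 s = 0.5000 ms; subtotal = 0.6600 ms
Link 2: t_trans = 8000/(20*10^6) s = 0.4000 ms; t_prop = 100/200000 s = 0.5000 ms; subtotal = 0.9000 ms
End-to-end = 0.6600 + 0.9000 = 1.5600 ms -> 1.560 ms (3 dp)

1.560


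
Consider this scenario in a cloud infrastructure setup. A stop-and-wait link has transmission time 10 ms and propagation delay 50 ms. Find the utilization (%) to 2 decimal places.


Given: Ttrans = 10 ms, Tprop = 50 ms
RTT = 2 * Tprop = 2 * 50 = 100 ms
U = Ttrans / (Ttrans + RTT)
U = 10 / (10 + 100)
U = 10 / 110 = 0.090909
U% = 9.09%

9.09


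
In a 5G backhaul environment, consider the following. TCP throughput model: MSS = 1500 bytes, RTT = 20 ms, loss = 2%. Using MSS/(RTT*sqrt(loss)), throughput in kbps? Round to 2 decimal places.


Given: MSS = 1500 bytes, RTT = 20 ms, loss = 2%
RTT in seconds = 20 / 1000 = 0.02
Loss rate = 2% = 0.02
sqrt(loss) = sqrt(0.02) = 0.141421356237
Throughput (bytes/s) = 1500 / (0.02 * 0.141421356237) = 530330.0859
Throughput (kbps) = 530330.0859 * 8 / 1000 = 4242.640687 -> 4242.64 kbps (2 dp)

4242.64


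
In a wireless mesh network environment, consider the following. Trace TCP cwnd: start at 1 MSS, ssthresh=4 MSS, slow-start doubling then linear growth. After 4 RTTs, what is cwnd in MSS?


RTT 0: cwnd = 1 MSS (initial)
RTT 1: cwnd = 2 MSS (slow start, doubled)
RTT 2: cwnd = 4 MSS (slow start, doubled)
RTT 3: cwnd = 5 MSS (congestion avoidance, +1)
RTT 4: cwnd = 6 MSS (congestion avoidance, +1)

6


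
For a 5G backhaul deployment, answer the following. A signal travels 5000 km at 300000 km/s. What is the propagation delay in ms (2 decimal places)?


Given: distance = 5000 km, speed = 300000 km/s
Delay = distance / speed = 5000 / 300000 seconds
Delay in ms = 5000 * 1000 / 300000
Delay = 16.6667 ms
Rounded to 2 dp = 16.67 ms

16.67
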